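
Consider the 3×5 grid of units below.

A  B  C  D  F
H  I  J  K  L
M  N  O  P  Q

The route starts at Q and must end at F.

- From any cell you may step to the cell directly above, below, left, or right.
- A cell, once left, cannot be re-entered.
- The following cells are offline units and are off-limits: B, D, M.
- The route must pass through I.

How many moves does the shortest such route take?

8

Any route passes through I somewhere between Q and F. Summing Manhattan distances along the two legs (Q → I → F) gives a lower bound of 4 + 4 = 8 moves.
A route of 8 moves achieves this: Q → P → O → N → I → J → K → L → F.
Since 8 matches the lower bound, it is optimal.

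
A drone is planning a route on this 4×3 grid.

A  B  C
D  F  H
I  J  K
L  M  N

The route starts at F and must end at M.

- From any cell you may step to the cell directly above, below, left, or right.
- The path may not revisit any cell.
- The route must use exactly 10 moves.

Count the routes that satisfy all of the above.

Need simple routes of exactly 10 moves from F to M (Manhattan distance 2, so 4 moves are spent on a detour and 4 undoing it).
Enumerating: F J I D A B C H K N M | F J K H C B A D I L M | F D A B C H K J I L M | F H C B A D I J K N M.
That gives 4 routes.

4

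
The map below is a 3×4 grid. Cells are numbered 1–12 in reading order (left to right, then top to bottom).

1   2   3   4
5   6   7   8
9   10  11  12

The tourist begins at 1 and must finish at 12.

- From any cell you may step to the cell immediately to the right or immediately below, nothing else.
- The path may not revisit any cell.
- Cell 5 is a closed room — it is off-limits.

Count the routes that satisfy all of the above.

A right/down-only route from 1 to 12 makes exactly 2 down-moves and 3 right-moves in some order.
With no other constraints that would be C(5,2) = 10 routes.
Subtract routes through each blocked cell (inclusion–exclusion for overlaps): − through 5: 4 → 6.
That gives 6 routes.

6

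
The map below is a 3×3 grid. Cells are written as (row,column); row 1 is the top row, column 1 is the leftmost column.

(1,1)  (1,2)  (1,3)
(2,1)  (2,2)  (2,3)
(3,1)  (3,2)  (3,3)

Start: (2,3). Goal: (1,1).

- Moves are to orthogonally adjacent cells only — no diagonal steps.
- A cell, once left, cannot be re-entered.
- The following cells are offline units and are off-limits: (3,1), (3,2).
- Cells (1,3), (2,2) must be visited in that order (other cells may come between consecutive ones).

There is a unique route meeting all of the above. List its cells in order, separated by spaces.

(2,3) (1,3) (1,2) (2,2) (2,1) (1,1)

The waypoints must appear in the order (1,3), (2,2), with no cell reused.
Route from (2,3): up to (1,3), left to (1,2), down to (2,2), left to (2,1), up to (1,1) — 5 moves in all.
Check: order respected ((1,3) at step 1, (2,2) at step 3).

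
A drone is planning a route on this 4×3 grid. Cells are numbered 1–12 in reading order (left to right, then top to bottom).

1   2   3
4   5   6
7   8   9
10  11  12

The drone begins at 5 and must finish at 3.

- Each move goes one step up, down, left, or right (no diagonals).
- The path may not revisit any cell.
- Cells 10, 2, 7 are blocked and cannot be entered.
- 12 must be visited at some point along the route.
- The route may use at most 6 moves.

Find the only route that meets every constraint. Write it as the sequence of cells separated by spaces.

The 6-move cap with required stops at 12 leaves no slack for detours.
Route from 5: 2× down (reaching 11), right to 12, 3× up (reaching 3) — 6 moves in all.
Check: all required cells visited; 6 ≤ 6 moves.

5 8 11 12 9 6 3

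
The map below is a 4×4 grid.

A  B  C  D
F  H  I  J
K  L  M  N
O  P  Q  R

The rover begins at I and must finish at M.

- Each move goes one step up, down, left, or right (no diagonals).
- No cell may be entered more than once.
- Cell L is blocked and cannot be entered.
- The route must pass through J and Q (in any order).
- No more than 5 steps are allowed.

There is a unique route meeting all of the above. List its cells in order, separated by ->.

I -> J -> N -> R -> Q -> M

The 5-move cap with required stops at J, Q leaves no slack for detours.
Route from I: right to J, 2× down (reaching R), left to Q, up to M — 5 moves in all.
Check: all required cells visited; 5 ≤ 5 moves.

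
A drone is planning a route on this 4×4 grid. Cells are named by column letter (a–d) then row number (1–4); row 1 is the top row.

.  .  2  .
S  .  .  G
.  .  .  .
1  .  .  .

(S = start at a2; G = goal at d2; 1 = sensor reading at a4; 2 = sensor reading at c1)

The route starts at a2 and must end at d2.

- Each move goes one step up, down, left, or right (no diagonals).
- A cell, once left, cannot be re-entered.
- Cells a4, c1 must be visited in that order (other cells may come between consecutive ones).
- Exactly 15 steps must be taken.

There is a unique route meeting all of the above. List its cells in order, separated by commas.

The waypoints must appear in the order a4, c1, with no cell reused.
Route from a2: up 1 to a1, right 1 to b1, down 2 to b3, left 1 to a3, down 1 to a4, right 3 to d4, up 1 to d3, left 1 to c3, up 2 to c1, right 1 to d1, down 1 to d2 — 15 moves in all.
Check: order respected (1 at step 6, 2 at step 13); 15 moves as required.

a2, a1, b1, b2, b3, a3, a4, b4, c4, d4, d3, c3, c2, c1, d1, d2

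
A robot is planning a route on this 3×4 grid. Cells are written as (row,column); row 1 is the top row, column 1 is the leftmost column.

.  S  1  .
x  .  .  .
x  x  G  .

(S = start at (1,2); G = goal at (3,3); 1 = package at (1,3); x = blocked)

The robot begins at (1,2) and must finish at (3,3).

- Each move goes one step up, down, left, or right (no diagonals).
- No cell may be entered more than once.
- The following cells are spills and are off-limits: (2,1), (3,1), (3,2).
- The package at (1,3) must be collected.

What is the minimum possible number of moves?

Any route passes through (1,3) somewhere between (1,2) and (3,3). Summing Manhattan distances along the two legs ((1,2) → (1,3) → (3,3)) gives a lower bound of 1 + 2 = 3 moves.
A route of 3 moves achieves this: (1,2) → (1,3) → (2,3) → (3,3).
Since 3 matches the lower bound, it is optimal.

3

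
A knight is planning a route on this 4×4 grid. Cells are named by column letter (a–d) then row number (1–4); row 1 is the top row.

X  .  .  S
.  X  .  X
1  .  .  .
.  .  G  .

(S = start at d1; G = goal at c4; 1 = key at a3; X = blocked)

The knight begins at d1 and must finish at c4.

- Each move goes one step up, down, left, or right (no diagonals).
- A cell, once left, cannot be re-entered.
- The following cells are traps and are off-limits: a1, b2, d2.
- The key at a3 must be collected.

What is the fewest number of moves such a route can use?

8

Any route passes through a3 somewhere between d1 and c4. Summing Manhattan distances along the two legs (d1 → a3 → c4) gives a lower bound of 5 + 3 = 8 moves.
A route of 8 moves achieves this: d1 → c1 → c2 → c3 → b3 → a3 → a4 → b4 → c4.
Since 8 matches the lower bound, it is optimal.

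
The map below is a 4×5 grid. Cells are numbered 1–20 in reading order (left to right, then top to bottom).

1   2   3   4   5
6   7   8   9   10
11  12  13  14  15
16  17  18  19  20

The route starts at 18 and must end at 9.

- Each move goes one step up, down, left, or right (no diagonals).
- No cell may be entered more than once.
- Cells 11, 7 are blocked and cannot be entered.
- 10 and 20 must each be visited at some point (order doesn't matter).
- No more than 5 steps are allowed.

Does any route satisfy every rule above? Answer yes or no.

One route that works: 18 → 19 → 20 → 15 → 10 → 9.

yes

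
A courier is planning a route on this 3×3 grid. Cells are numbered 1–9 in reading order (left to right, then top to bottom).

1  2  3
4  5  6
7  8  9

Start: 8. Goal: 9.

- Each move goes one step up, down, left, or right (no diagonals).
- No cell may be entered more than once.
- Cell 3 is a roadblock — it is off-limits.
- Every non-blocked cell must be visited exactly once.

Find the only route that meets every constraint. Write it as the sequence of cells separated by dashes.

8 - 7 - 4 - 1 - 2 - 5 - 6 - 9

Need to visit all 8 open cells exactly once, starting at 8 and ending at 9.
Cell 2 has only two open neighbours (5 and 1), so the path must pass straight through it: one of those is the cell it's entered from and the other is where it exits.
Route from 8: left to 7, 2× up (reaching 1), right to 2, down to 5, right to 6, down to 9 — 7 moves in all.
Check: all 8 open cells covered.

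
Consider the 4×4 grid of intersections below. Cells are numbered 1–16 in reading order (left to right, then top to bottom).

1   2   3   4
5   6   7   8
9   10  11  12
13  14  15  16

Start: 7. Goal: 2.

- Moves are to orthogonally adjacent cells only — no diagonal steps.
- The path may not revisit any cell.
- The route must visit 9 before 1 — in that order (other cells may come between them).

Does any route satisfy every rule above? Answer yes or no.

One route that works: 7 → 11 → 10 → 9 → 5 → 1 → 2.

yes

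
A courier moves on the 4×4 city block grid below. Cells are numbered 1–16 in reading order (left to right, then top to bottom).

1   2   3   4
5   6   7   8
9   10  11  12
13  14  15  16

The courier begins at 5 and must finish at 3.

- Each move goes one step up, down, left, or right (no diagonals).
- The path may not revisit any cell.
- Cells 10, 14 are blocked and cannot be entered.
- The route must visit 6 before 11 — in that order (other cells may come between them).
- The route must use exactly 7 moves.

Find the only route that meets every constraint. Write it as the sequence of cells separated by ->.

The waypoints must appear in the order 6, 11, with no cell reused.
Route from 5: right 2 to 7, down 1 to 11, right 1 to 12, up 2 to 4, left 1 to 3 — 7 moves in all.
Check: order respected (6 at step 1, 11 at step 3); 7 moves as required.

5 -> 6 -> 7 -> 11 -> 12 -> 8 -> 4 -> 3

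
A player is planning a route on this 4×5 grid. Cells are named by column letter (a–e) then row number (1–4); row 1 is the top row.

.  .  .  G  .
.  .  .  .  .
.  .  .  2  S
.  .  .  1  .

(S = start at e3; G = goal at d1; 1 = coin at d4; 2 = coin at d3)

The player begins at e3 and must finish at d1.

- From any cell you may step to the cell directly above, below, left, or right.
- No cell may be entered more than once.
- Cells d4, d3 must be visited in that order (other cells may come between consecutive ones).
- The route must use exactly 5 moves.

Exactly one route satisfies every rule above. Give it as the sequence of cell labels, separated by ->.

e3 -> e4 -> d4 -> d3 -> d2 -> d1

The waypoints must appear in the order d4, d3, with no cell reused.
Route from e3: down to e4, left to d4, 3× up (reaching d1) — 5 moves in all.
Check: order respected (1 at step 2, 2 at step 3); 5 moves as required.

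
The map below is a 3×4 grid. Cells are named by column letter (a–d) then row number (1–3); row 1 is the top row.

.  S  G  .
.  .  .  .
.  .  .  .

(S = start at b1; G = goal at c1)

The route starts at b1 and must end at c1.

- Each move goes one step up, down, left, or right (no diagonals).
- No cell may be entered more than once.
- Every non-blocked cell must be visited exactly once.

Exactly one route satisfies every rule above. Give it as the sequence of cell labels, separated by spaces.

Need to visit all 12 open cells exactly once, starting at b1 and ending at c1.
Cell a3 has only two open neighbours (a2 and b3), so the path must pass straight through it: one of those is the cell it's entered from and the other is where it exits.
Route from b1: left to a1, 2× down (reaching a3), right to b3, up to b2, right to c2, down to c3, right to d3, 2× up (reaching d1), left to c1 — 11 moves in all.
Check: all 12 open cells covered.

b1 a1 a2 a3 b3 b2 c2 c3 d3 d2 d1 c1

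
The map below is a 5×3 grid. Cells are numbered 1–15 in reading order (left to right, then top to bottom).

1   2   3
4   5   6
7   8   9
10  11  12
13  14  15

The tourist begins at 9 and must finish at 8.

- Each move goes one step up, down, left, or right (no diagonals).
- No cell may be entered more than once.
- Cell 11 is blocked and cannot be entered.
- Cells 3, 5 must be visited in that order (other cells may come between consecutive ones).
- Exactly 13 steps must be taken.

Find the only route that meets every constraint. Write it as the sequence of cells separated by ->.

The waypoints must appear in the order 3, 5, with no cell reused.
Route from 9: 2× down (reaching 15), 2× left (reaching 13), 4× up (reaching 1), 2× right (reaching 3), down to 6, left to 5, down to 8 — 13 moves in all.
Check: order respected (3 at step 10, 5 at step 12); 13 moves as required.

9 -> 12 -> 15 -> 14 -> 13 -> 10 -> 7 -> 4 -> 1 -> 2 -> 3 -> 6 -> 5 -> 8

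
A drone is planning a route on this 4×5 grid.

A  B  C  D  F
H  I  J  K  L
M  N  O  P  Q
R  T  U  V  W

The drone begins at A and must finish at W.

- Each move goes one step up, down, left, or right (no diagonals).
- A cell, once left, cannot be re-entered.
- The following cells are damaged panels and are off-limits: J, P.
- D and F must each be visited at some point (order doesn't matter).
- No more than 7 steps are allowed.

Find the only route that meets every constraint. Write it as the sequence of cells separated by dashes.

A - B - C - D - F - L - Q - W

Any route must reach D and F and still end at W within 7 moves, so the order of the required stops is forced.
Route from A: right 4 to F, down 3 to W — 7 moves in all.
Check: all required cells visited; 7 ≤ 7 moves.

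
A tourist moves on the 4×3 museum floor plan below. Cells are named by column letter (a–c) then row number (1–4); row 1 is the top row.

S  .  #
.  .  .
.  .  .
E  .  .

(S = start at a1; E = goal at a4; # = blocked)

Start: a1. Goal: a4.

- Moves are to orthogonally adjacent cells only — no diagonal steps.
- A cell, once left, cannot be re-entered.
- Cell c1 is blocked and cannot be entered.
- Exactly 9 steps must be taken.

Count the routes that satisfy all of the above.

4

Need simple routes of exactly 9 moves from a1 to a4 (Manhattan distance 3, so 3 moves are spent on a detour and 3 undoing it).
Enumerating: a1 a2 a3 b3 b2 c2 c3 c4 b4 a4 | a1 a2 b2 c2 c3 c4 b4 b3 a3 a4 | a1 b1 b2 a2 a3 b3 c3 c4 b4 a4 | a1 b1 b2 c2 c3 c4 b4 b3 a3 a4.
That gives 4 routes.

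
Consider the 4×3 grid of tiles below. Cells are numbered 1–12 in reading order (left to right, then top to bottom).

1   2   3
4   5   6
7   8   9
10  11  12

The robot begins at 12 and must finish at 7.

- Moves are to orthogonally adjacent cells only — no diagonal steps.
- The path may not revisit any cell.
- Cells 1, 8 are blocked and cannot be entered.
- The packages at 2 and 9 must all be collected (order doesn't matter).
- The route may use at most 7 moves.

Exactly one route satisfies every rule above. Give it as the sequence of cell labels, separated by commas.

The budget equals the shortest possible length, so every move has to be on a shortest route through the required cells.
Route from 12: 3× up (reaching 3), left to 2, down to 5, left to 4, down to 7 — 7 moves in all.
Check: all required cells visited; 7 ≤ 7 moves.

12, 9, 6, 3, 2, 5, 4, 7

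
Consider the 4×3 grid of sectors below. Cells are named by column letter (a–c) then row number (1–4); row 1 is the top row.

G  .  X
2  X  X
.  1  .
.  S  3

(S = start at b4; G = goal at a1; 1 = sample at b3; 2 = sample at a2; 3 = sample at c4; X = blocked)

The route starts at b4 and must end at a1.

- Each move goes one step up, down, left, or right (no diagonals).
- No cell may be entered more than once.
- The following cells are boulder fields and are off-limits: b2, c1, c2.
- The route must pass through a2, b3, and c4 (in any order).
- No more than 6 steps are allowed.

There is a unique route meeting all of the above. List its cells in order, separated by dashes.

b4 - c4 - c3 - b3 - a3 - a2 - a1

The budget equals the shortest possible length, so every move has to be on a shortest route through the required cells.
Route from b4: right to c4, up to c3, 2× left (reaching a3), 2× up (reaching a1) — 6 moves in all.
Check: all required cells visited; 6 ≤ 6 moves.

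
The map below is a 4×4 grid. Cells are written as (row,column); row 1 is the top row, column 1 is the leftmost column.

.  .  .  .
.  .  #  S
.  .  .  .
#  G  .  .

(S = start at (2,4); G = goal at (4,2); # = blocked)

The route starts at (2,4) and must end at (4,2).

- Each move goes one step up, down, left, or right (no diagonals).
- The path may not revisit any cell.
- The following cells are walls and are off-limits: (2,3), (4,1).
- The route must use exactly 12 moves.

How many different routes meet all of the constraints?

3

Need simple routes of exactly 12 moves from (2,4) to (4,2) (Manhattan distance 4, so 4 moves are spent on a detour and 4 undoing it).
Enumerating: (2,4) (1,4) (1,3) (1,2) (2,2) (2,1) (3,1) (3,2) (3,3) (3,4) (4,4) (4,3) (4,2) | (2,4) (1,4) (1,3) (1,2) (1,1) (2,1) (3,1) (3,2) (3,3) (3,4) (4,4) (4,3) (4,2) | (2,4) (1,4) (1,3) (1,2) (1,1) (2,1) (2,2) (3,2) (3,3) (3,4) (4,4) (4,3) (4,2).
That gives 3 routes.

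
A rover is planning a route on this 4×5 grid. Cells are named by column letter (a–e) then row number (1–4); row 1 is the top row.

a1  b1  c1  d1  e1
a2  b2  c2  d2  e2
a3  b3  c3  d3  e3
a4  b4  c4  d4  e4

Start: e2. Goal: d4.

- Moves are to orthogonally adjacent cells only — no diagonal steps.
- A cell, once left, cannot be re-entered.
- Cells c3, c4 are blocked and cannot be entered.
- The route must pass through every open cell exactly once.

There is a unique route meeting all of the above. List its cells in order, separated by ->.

Need to visit all 18 open cells exactly once, starting at e2 and ending at d4.
Route from e2: up 1 to e1, left 4 to a1, down 3 to a4, right 1 to b4, up 2 to b2, right 2 to d2, down 1 to d3, right 1 to e3, down 1 to e4, left 1 to d4 — 17 moves in all.
Check: all 18 open cells covered.

e2 -> e1 -> d1 -> c1 -> b1 -> a1 -> a2 -> a3 -> a4 -> b4 -> b3 -> b2 -> c2 -> d2 -> d3 -> e3 -> e4 -> d4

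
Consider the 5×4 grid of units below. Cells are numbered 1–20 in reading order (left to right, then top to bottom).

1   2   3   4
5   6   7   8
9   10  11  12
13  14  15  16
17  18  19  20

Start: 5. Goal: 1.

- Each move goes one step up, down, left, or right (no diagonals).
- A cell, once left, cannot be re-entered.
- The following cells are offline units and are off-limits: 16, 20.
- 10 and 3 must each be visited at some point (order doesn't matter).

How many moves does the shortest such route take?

7

Any route passes through 10 and 3 in some order between 5 and 1. Summing Manhattan distances along each leg and taking the cheapest ordering (5 → 10 → 3 → 1) gives a lower bound of 2 + 3 + 2 = 7 moves.
A route of 7 moves achieves this: 5 → 9 → 10 → 6 → 7 → 3 → 2 → 1.
Since 7 matches the lower bound, it is optimal.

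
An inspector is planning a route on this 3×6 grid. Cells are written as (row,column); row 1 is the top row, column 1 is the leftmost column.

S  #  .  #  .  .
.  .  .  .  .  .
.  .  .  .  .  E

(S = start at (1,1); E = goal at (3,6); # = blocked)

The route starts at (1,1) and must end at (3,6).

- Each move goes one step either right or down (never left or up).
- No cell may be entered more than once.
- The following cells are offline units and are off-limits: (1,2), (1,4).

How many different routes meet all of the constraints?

A right/down-only route from (1,1) to (3,6) makes exactly 2 down-moves and 5 right-moves in some order.
With no other constraints that would be C(7,2) = 21 routes.
Subtract routes through each blocked cell (inclusion–exclusion for overlaps): − through (1,2): 15 − through (1,4): 6 + through (1,2)&(1,4): 6 → 6.
That gives 6 routes.

6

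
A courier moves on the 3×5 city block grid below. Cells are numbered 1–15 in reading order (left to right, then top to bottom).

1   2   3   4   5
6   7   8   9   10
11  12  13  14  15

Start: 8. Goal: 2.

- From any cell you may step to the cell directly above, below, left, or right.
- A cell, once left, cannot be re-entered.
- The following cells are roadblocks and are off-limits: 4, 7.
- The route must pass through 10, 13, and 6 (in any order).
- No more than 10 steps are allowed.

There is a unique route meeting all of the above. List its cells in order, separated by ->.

8 -> 9 -> 10 -> 15 -> 14 -> 13 -> 12 -> 11 -> 6 -> 1 -> 2

The budget equals the shortest possible length, so every move has to be on a shortest route through the required cells.
Route from 8: 2× right (reaching 10), down to 15, 4× left (reaching 11), 2× up (reaching 1), right to 2 — 10 moves in all.
Check: all required cells visited; 10 ≤ 10 moves.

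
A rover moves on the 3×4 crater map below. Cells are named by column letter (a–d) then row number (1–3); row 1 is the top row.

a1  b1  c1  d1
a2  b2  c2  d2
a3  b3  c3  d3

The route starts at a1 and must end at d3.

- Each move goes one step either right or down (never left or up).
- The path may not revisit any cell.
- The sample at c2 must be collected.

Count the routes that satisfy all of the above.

A right/down-only route from a1 to d3 makes exactly 2 down-moves and 3 right-moves in some order.
With no other constraints that would be C(5,2) = 10 routes.
Split at c2 and multiply the segment counts: a1→c2: 3; c2→d3: 2; product = 6.
That gives 6 routes.

6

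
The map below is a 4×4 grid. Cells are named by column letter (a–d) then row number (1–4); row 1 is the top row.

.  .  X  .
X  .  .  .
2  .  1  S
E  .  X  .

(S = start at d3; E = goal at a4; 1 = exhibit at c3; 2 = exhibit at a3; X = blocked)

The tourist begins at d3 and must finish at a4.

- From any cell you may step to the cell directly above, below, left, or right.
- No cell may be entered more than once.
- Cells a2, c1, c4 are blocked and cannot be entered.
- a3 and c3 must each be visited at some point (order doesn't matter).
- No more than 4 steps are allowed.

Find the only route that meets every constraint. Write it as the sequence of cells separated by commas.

The 4-move cap with required stops at a3, c3 leaves no slack for detours.
Route from d3: left 3 to a3, down 1 to a4 — 4 moves in all.
Check: all required cells visited; 4 ≤ 4 moves.

d3, c3, b3, a3, a4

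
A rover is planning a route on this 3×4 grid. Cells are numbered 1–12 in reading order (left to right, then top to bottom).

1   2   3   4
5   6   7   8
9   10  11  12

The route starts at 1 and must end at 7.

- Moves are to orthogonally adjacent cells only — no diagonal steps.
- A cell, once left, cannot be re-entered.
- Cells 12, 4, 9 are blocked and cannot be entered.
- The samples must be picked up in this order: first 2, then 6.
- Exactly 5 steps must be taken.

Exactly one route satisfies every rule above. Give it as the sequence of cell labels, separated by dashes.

The waypoints must appear in the order 2, 6, with no cell reused.
Route from 1: right to 2, 2× down (reaching 10), right to 11, up to 7 — 5 moves in all.
Check: order respected (2 at step 1, 6 at step 2); 5 moves as required.

1 - 2 - 6 - 10 - 11 - 7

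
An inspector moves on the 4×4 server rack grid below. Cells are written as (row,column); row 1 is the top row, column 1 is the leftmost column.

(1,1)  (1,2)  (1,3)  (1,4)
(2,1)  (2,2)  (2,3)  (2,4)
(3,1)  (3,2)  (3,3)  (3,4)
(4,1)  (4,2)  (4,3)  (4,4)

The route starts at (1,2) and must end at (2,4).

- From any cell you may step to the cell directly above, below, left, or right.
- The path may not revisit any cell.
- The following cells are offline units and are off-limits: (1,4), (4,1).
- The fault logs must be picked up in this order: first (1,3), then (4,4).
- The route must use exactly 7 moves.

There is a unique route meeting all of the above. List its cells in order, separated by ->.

(1,2) -> (1,3) -> (2,3) -> (3,3) -> (4,3) -> (4,4) -> (3,4) -> (2,4)

The waypoints must appear in the order (1,3), (4,4), with no cell reused.
Route from (1,2): right to (1,3), 3× down (reaching (4,3)), right to (4,4), 2× up (reaching (2,4)) — 7 moves in all.
Check: order respected ((1,3) at step 1, (4,4) at step 5); 7 moves as required.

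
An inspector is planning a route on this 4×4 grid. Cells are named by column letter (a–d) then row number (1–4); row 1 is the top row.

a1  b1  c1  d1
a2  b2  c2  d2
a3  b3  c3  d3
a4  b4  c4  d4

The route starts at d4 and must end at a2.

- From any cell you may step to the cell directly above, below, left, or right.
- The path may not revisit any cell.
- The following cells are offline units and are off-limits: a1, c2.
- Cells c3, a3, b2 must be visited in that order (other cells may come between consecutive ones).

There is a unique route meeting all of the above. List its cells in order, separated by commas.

d4, d3, c3, c4, b4, a4, a3, b3, b2, a2

The waypoints must appear in the order c3, a3, b2, with no cell reused.
Route from d4: up to d3, left to c3, down to c4, 2× left (reaching a4), up to a3, right to b3, up to b2, left to a2 — 9 moves in all.
Check: order respected (c3 at step 2, a3 at step 6, b2 at step 8).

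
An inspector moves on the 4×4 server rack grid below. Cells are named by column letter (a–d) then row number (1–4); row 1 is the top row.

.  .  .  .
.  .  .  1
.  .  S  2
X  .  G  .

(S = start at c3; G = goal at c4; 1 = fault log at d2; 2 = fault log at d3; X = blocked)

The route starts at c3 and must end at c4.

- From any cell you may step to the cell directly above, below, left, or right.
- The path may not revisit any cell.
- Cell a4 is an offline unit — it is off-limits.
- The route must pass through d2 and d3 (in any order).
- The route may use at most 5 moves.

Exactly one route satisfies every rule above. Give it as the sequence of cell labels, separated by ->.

c3 -> c2 -> d2 -> d3 -> d4 -> c4

The 5-move cap with required stops at d2, d3 leaves no slack for detours.
Route from c3: up to c2, right to d2, 2× down (reaching d4), left to c4 — 5 moves in all.
Check: all required cells visited; 5 ≤ 5 moves.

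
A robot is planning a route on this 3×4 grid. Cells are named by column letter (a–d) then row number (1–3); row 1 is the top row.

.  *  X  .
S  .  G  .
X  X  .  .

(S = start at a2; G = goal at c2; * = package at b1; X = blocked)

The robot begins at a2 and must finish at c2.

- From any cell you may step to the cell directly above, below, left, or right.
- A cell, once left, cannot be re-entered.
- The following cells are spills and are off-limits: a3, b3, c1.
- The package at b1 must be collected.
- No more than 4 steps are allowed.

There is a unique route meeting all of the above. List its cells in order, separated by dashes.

Any route must reach b1 and still end at c2 within 4 moves, so the order of the required stops is forced.
Route from a2: up to a1, right to b1, down to b2, right to c2 — 4 moves in all.
Check: all required cells visited; 4 ≤ 4 moves.

a2 - a1 - b1 - b2 - c2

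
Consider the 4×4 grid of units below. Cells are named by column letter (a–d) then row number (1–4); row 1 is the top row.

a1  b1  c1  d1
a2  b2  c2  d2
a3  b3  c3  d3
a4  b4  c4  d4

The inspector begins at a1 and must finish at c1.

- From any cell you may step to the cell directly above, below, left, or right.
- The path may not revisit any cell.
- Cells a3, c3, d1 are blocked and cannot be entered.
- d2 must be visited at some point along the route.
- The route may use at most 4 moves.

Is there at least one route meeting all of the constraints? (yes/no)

no

Even ignoring the no-revisit rule, getting from a1 to c1 via d2 needs at least 4 + 2 = 6 moves (Manhattan distance per leg), which exceeds the 4-move limit.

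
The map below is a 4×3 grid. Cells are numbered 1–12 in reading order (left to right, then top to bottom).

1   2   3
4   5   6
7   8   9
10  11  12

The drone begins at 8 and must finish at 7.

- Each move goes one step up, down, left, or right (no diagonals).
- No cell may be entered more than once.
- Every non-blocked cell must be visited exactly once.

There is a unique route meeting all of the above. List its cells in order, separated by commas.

Need to visit all 12 open cells exactly once, starting at 8 and ending at 7.
Cell 3 has only two open neighbours (6 and 2), so the path must pass straight through it: one of those is the cell it's entered from and the other is where it exits.
Route from 8: up to 5, left to 4, up to 1, 2× right (reaching 3), 3× down (reaching 12), 2× left (reaching 10), up to 7 — 11 moves in all.
Check: all 12 open cells covered.

8, 5, 4, 1, 2, 3, 6, 9, 12, 11, 10, 7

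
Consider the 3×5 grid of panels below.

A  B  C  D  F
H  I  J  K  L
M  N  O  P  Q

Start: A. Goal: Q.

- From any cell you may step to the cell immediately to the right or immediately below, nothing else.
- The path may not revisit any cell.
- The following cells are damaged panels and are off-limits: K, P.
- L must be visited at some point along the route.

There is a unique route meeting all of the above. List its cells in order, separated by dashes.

Moves only go right or down, so the column and row indices never decrease.
Route from A: right 4 to F, down 2 to Q — 6 moves in all.
Check: all required cells visited.

A - B - C - D - F - L - Q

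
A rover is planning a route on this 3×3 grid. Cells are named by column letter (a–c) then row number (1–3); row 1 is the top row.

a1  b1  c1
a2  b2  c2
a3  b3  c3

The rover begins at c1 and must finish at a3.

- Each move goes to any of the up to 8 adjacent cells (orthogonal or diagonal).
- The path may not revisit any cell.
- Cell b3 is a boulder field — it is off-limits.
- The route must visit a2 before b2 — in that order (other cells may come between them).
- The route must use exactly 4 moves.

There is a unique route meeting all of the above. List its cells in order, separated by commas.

The waypoints must appear in the order a2, b2, with no cell reused.
Route from c1: left to b1, down-left to a2, right to b2, down-left to a3 — 4 moves in all.
Check: order respected (a2 at step 2, b2 at step 3); 4 moves as required.

c1, b1, a2, b2, a3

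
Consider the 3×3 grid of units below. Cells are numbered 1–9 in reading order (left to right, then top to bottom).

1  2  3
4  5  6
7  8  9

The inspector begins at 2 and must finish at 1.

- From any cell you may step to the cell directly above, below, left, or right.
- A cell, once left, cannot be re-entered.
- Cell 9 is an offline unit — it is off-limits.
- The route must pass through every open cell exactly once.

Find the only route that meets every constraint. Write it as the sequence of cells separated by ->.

Need to visit all 8 open cells exactly once, starting at 2 and ending at 1.
Cell 7 has only two open neighbours (4 and 8), so the path must pass straight through it: one of those is the cell it's entered from and the other is where it exits.
Route from 2: right to 3, down to 6, left to 5, down to 8, left to 7, 2× up (reaching 1) — 7 moves in all.
Check: all 8 open cells covered.

2 -> 3 -> 6 -> 5 -> 8 -> 7 -> 4 -> 1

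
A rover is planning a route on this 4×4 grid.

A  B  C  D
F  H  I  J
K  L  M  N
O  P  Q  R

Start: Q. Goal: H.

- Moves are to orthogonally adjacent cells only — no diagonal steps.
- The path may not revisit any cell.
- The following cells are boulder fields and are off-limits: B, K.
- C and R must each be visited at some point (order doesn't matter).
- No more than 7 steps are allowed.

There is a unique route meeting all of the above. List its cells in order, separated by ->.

Q -> R -> N -> J -> D -> C -> I -> H

The budget equals the shortest possible length, so every move has to be on a shortest route through the required cells.
Route from Q: right 1 to R, up 3 to D, left 1 to C, down 1 to I, left 1 to H — 7 moves in all.
Check: all required cells visited; 7 ≤ 7 moves.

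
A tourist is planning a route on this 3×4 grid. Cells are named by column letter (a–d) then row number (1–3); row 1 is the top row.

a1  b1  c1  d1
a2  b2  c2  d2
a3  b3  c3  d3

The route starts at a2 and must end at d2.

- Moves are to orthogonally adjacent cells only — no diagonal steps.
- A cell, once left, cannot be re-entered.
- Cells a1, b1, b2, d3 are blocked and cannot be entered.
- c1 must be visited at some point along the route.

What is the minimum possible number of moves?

Any route passes through c1 somewhere between a2 and d2. Summing Manhattan distances along the two legs (a2 → c1 → d2) gives a lower bound of 3 + 2 = 5 moves.
That bound ignores the blocked cells. Measuring each leg by the fewest moves that actually steer around them (a2→c1: 5; c1→d2: 2) raises the lower bound to 7.
A route of 7 moves exists: a2 → a3 → b3 → c3 → c2 → c1 → d1 → d2.
Since 7 matches that lower bound, it is optimal.

7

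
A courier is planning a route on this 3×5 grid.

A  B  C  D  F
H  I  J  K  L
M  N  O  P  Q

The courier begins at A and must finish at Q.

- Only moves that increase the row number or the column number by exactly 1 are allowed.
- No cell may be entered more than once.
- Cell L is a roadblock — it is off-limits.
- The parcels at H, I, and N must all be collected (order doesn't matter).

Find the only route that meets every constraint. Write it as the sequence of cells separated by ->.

Moves only go right or down, so the column and row indices never decrease.
Route from A: down 1 to H, right 1 to I, down 1 to N, right 3 to Q — 6 moves in all.
Check: all required cells visited.

A -> H -> I -> N -> O -> P -> Q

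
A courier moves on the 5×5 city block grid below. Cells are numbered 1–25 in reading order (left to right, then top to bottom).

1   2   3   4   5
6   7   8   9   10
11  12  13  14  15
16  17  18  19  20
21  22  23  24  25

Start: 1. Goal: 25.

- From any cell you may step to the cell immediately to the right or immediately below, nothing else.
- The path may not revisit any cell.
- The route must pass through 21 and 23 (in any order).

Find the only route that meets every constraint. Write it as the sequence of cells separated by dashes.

Moves only go right or down, so the column and row indices never decrease.
Route from 1: 4× down (reaching 21), 4× right (reaching 25) — 8 moves in all.
Check: all required cells visited.

1 - 6 - 11 - 16 - 21 - 22 - 23 - 24 - 25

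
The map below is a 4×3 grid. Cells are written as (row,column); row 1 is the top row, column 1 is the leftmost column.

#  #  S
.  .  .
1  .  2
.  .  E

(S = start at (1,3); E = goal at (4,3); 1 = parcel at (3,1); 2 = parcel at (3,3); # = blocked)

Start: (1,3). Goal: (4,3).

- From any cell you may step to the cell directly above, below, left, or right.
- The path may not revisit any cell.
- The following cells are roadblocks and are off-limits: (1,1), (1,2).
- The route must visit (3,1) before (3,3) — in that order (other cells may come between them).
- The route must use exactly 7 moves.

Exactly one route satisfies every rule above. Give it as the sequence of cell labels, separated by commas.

The waypoints must appear in the order (3,1), (3,3), with no cell reused.
Route from (1,3): down 1 to (2,3), left 2 to (2,1), down 1 to (3,1), right 2 to (3,3), down 1 to (4,3) — 7 moves in all.
Check: order respected (1 at step 4, 2 at step 6); 7 moves as required.

(1,3), (2,3), (2,2), (2,1), (3,1), (3,2), (3,3), (4,3)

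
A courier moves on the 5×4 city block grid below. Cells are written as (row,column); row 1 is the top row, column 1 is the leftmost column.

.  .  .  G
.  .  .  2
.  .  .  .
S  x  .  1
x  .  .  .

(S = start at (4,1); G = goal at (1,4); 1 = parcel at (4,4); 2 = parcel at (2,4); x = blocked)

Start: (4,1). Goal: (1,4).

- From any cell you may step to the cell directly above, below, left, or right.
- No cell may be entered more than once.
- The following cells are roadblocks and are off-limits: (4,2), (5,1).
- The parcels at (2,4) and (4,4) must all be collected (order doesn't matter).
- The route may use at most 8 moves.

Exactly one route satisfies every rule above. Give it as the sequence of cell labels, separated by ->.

(4,1) -> (3,1) -> (3,2) -> (3,3) -> (4,3) -> (4,4) -> (3,4) -> (2,4) -> (1,4)

Any route must reach (2,4) and (4,4) and still end at (1,4) within 8 moves, so the order of the required stops is forced.
Route from (4,1): up 1 to (3,1), right 2 to (3,3), down 1 to (4,3), right 1 to (4,4), up 3 to (1,4) — 8 moves in all.
Check: all required cells visited; 8 ≤ 8 moves.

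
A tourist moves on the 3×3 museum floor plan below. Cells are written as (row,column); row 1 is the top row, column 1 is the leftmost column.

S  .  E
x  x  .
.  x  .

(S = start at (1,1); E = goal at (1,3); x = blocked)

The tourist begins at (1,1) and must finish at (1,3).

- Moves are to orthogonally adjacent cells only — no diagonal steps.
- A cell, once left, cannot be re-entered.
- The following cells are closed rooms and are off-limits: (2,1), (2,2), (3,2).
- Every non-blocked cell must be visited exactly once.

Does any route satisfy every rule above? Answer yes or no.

no

Cell (3,3) has only one open neighbour but is neither the start nor the goal, so a Hamiltonian route would have to both enter and leave it through the same neighbour — impossible without revisiting.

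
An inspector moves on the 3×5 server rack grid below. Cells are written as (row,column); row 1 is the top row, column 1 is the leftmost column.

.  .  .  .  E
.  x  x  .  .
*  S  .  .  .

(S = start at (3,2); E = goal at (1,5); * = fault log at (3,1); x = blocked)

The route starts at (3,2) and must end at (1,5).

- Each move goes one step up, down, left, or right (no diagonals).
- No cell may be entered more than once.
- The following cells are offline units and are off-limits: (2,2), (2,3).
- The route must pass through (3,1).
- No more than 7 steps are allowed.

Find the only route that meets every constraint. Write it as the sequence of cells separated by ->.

(3,2) -> (3,1) -> (2,1) -> (1,1) -> (1,2) -> (1,3) -> (1,4) -> (1,5)

The 7-move cap with required stops at (3,1) leaves no slack for detours.
Route from (3,2): left to (3,1), 2× up (reaching (1,1)), 4× right (reaching (1,5)) — 7 moves in all.
Check: all required cells visited; 7 ≤ 7 moves.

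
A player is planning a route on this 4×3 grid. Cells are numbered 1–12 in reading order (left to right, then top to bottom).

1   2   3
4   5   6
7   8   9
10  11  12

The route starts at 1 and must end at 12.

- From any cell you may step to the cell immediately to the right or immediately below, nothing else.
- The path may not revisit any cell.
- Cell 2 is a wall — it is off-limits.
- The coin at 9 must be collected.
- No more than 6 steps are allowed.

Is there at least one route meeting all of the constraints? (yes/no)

One route that works: 1 → 4 → 7 → 8 → 9 → 12.

yes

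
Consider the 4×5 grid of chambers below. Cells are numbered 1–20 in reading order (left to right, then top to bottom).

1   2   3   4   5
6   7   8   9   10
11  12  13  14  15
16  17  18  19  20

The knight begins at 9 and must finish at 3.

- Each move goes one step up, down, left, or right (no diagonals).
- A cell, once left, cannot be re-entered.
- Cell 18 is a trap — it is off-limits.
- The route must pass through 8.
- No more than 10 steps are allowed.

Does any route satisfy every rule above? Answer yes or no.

One route that works: 9 → 8 → 3.

yes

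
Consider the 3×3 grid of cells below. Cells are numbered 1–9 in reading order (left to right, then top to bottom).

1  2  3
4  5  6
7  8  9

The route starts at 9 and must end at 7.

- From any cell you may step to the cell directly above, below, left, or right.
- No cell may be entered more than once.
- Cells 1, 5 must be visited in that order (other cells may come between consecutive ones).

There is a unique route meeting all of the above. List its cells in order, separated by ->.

9 -> 6 -> 3 -> 2 -> 1 -> 4 -> 5 -> 8 -> 7

The waypoints must appear in the order 1, 5, with no cell reused.
Route from 9: up 2 to 3, left 2 to 1, down 1 to 4, right 1 to 5, down 1 to 8, left 1 to 7 — 8 moves in all.
Check: order respected (1 at step 4, 5 at step 6).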